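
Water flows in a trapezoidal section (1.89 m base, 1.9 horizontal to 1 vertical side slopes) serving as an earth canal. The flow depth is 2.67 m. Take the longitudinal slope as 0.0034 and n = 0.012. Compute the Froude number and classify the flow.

With bottom width b = 1.89 m and side slope z = 1.9: A = (b + zy)y = (1.89 + 1.9×2.67)×2.67 = 18.59 m²; P = b + 2y√(1+z²) = 1.89 + 2×2.67×2.147 = 13.36 m.
Hydraulic radius R = A/P = 18.59/13.36 = 1.392 m.
V = (1/n) R^(2/3) √S = (1/0.012) × 1.392^(2/3) × √0.0034 = 6.058 m/s. Hydraulic depth D_h = A/T = 18.59/12.04 = 1.545 m.
Froude number Fr = V/√(g·D_h) = 6.058/√(9.81×1.545) = 1.56, which is greater than 1, so the flow is supercritical.

supercritical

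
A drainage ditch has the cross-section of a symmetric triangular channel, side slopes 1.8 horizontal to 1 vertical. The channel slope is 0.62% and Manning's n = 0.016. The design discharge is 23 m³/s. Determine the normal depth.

y_n = 1.76 m

Manning's equation rearranged: A R^(2/3) = nQ / (1·√S) = 0.016 × 23 / (√0.0062) = 4.674.
Trying y = 2.08 m: A R^(2/3) = 7.308 — too large.
Trying y = 1.4 m: A R^(2/3) = 2.543 — too small.
Trying y = 1.76 m: A R^(2/3) = 4.681 — matches.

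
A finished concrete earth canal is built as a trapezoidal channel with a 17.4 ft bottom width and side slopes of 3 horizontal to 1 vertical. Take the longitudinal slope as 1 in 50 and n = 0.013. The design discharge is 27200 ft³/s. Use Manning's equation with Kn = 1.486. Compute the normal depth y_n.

Manning's equation rearranged: A R^(2/3) = nQ / (1.486·√S) = 0.013 × 27200 / (1.486 × √0.02) = 1683.
Try y = 12.4 ft: A R^(2/3) = 2493 — too large.
Try y = 7.29 ft: A R^(2/3) = 781.2 — too small.
Try y = 10.4 ft: A R^(2/3) = 1683 — ≈ 1683.

y_n = 10.4 ft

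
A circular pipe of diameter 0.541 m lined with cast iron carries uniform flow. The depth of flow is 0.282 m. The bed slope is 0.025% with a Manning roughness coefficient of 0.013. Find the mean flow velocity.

For a circular section of diameter D = 0.541 m at depth y = 0.282 m, the central angle is θ = 2 arccos(1 − 2y/D) = 3.227 rad. Then A = (D²/8)(θ − sin θ) = 0.1212 m² and P = Dθ/2 = 0.8728 m.
Hydraulic radius R = A/P = 0.1212/0.8728 = 0.1388 m.
From Manning's equation, V = (1/n) R^(2/3) S^(1/2) = (1/0.013) × 0.1388^(2/3) × 0.00025^(1/2) = 0.326 m/s.

V = 0.326 m/s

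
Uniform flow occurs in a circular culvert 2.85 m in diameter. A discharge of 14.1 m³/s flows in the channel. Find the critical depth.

At critical depth, Q² T / (g A³) = 1, i.e. A³/T = Q²/g = 14.1²/9.81 = 20.27.
Try y = 1.41 m: A³/T = 10.94 — short.
Try y = 2.03 m: A³/T = 44.5 — over.
Try y = 1.66 m: A³/T = 20.4 — ≈ 20.27.

y_c = 1.66 m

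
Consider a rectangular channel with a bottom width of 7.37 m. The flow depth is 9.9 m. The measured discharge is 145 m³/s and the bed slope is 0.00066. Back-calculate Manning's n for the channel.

n = 0.025

Flow area A = b·y = 7.37 × 9.9 = 72.96 m². Wetted perimeter P = b + 2y = 7.37 + 2×9.9 = 27.17 m.
Hydraulic radius R = A/P = 72.96/27.17 = 2.685 m.
Rearranging Manning's equation: n = (1/Q) A R^(2/3) S^(1/2) = (1/145) × 72.96 × 2.685^(2/3) × √0.00066 = 0.025.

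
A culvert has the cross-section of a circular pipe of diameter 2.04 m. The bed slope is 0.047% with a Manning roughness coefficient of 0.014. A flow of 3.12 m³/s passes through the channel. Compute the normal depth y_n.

y_n = 1.61 m

Manning's equation rearranged: A R^(2/3) = nQ / (1·√S) = 0.014 × 3.12 / (√0.00047) = 2.015.
Try y = 1.42 m: A R^(2/3) = 1.734 — short.
Try y = 1.9 m: A R^(2/3) = 2.244 — over.
Try y = 1.61 m: A R^(2/3) = 2.012 — matches.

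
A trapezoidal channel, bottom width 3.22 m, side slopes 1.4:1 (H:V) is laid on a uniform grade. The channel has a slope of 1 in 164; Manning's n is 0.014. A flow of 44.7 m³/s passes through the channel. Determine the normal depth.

Manning's equation rearranged: A R^(2/3) = nQ / (1·√S) = 0.014 × 44.7 / (√0.006098) = 8.014.
At y = 1.68 m: A R^(2/3) = 9.609 — over.
At y = 1.11 m: A R^(2/3) = 4.385 — short.
At y = 1.53 m: A R^(2/3) = 8.022 — matches.

y_n = 1.53 m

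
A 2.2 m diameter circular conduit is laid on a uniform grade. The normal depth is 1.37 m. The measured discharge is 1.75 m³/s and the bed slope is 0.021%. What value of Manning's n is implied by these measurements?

For a circular section of diameter D = 2.2 m at depth y = 1.37 m, the central angle is θ = 2 arccos(1 − 2y/D) = 3.638 rad. Then A = (D²/8)(θ − sin θ) = 2.489 m² and P = Dθ/2 = 4.001 m.
Hydraulic radius R = A/P = 2.489/4.001 = 0.622 m.
Rearranging Manning's equation: n = (1/Q) A R^(2/3) S^(1/2) = (1/1.75) × 2.489 × 0.622^(2/3) × √0.00021 = 0.015.

n = 0.015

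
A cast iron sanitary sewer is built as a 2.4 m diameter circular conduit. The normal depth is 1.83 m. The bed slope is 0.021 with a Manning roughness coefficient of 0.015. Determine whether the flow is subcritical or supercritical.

supercritical

For a circular section of diameter D = 2.4 m at depth y = 1.83 m, the central angle is θ = 2 arccos(1 − 2y/D) = 4.247 rad. Then A = (D²/8)(θ − sin θ) = 3.701 m² and P = Dθ/2 = 5.096 m.
Hydraulic radius R = A/P = 3.701/5.096 = 0.7263 m.
V = (1/n) R^(2/3) √S = (1/0.015) × 0.7263^(2/3) × √0.021 = 7.806 m/s. Hydraulic depth D_h = A/T = 3.701/2.043 = 1.812 m.
Froude number Fr = V/√(g·D_h) = 7.806/√(9.81×1.812) = 1.85, which is greater than 1, so the flow is supercritical.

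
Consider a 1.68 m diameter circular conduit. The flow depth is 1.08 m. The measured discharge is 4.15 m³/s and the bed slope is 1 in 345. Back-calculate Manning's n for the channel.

n = 0.012

For a circular section of diameter D = 1.68 m at depth y = 1.08 m, the central angle is θ = 2 arccos(1 − 2y/D) = 3.721 rad. Then A = (D²/8)(θ − sin θ) = 1.506 m² and P = Dθ/2 = 3.126 m.
Hydraulic radius R = A/P = 1.506/3.126 = 0.4818 m.
Rearranging Manning's equation: n = (1/Q) A R^(2/3) S^(1/2) = (1/4.15) × 1.506 × 0.4818^(2/3) × √0.002899 = 0.012.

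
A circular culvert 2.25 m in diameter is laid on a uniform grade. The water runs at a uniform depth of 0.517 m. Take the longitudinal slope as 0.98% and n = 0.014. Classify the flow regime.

For a circular section of diameter D = 2.25 m at depth y = 0.517 m, the central angle is θ = 2 arccos(1 − 2y/D) = 2 rad. Then A = (D²/8)(θ − sin θ) = 0.6899 m² and P = Dθ/2 = 2.25 m.
Hydraulic radius R = A/P = 0.6899/2.25 = 0.3067 m.
V = (1/n) R^(2/3) √S = (1/0.014) × 0.3067^(2/3) × √0.0098 = 3.216 m/s. Hydraulic depth D_h = A/T = 0.6899/1.893 = 0.3644 m.
Froude number Fr = V/√(g·D_h) = 3.216/√(9.81×0.3644) = 1.7, which is greater than 1, so the flow is supercritical.

supercritical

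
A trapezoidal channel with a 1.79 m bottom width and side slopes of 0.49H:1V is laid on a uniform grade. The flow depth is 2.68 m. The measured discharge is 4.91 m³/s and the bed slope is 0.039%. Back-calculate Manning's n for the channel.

With bottom width b = 1.79 m and side slope z = 0.49: A = (b + zy)y = (1.79 + 0.49×2.68)×2.68 = 8.317 m²; P = b + 2y√(1+z²) = 1.79 + 2×2.68×1.114 = 7.759 m.
Hydraulic radius R = A/P = 8.317/7.759 = 1.072 m.
Rearranging Manning's equation: n = (1/Q) A R^(2/3) S^(1/2) = (1/4.91) × 8.317 × 1.072^(2/3) × √0.00039 = 0.035.

n = 0.035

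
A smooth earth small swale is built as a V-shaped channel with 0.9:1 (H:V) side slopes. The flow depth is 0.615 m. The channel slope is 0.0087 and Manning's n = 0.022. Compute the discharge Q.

For a triangular section with side slope z = 0.9: A = zy² = 0.9×0.615² = 0.3404 m²; P = 2y√(1+z²) = 2×0.615×1.345 = 1.655 m.
Hydraulic radius R = A/P = 0.3404/1.655 = 0.2057 m.
Manning's equation: Q = (1/n) A R^(2/3) S^(1/2) = (1/0.022) × 0.3404 × 0.2057^(2/3) × 0.0087^(1/2) = 0.503 m³/s.

Q = 0.503 m³/s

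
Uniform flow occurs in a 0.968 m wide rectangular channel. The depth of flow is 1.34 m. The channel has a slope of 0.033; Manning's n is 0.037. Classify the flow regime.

Flow area A = b·y = 0.968 × 1.34 = 1.297 m². Wetted perimeter P = b + 2y = 0.968 + 2×1.34 = 3.648 m.
Hydraulic radius R = A/P = 1.297/3.648 = 0.3556 m.
V = (1/n) R^(2/3) √S = (1/0.037) × 0.3556^(2/3) × √0.033 = 2.464 m/s. Hydraulic depth D_h = A/T = 1.297/0.968 = 1.34 m.
Froude number Fr = V/√(g·D_h) = 2.464/√(9.81×1.34) = 0.68, which is less than 1, so the flow is subcritical.

subcritical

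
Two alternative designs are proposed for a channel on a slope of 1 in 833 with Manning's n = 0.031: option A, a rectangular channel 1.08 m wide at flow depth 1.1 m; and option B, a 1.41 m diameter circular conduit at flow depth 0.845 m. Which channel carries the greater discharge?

Channel A: Flow area A = b·y = 1.08 × 1.1 = 1.188 m². Wetted perimeter P = b + 2y = 1.08 + 2×1.1 = 3.28 m. Hydraulic radius R = A/P = 1.188/3.28 = 0.3622 m. Q_A = (1/0.031)·1.188·0.3622^(2/3)·√0.0012 = 0.6747 m³/s.
Channel B: For a circular section of diameter D = 1.41 m at depth y = 0.845 m, the central angle is θ = 2 arccos(1 − 2y/D) = 3.541 rad. Then A = (D²/8)(θ − sin θ) = 0.9768 m² and P = Dθ/2 = 2.497 m. Hydraulic radius R = A/P = 0.9768/2.497 = 0.3912 m. Q_B = (1/0.031)·0.9768·0.3912^(2/3)·√0.0012 = 0.584 m³/s.
Q_A = 0.6747 m³/s vs Q_B = 0.584 m³/s, so channel A carries more.

channel A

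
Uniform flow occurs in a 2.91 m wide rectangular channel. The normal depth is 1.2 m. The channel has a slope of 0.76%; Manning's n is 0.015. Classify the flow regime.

Flow area A = b·y = 2.91 × 1.2 = 3.492 m². Wetted perimeter P = b + 2y = 2.91 + 2×1.2 = 5.31 m.
Hydraulic radius R = A/P = 3.492/5.31 = 0.6576 m.
V = (1/n) R^(2/3) √S = (1/0.015) × 0.6576^(2/3) × √0.0076 = 4.395 m/s. Hydraulic depth D_h = A/T = 3.492/2.91 = 1.2 m.
Froude number Fr = V/√(g·D_h) = 4.395/√(9.81×1.2) = 1.28, which is greater than 1, so the flow is supercritical.

supercritical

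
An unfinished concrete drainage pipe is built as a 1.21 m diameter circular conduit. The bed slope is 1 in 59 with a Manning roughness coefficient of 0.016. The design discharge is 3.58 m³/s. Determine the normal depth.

y_n = 0.856 m

Manning's equation rearranged: A R^(2/3) = nQ / (1·√S) = 0.016 × 3.58 / (√0.01695) = 0.44.
Try y = 1.04 m: A R^(2/3) = 0.5382 — high.
Try y = 0.733 m: A R^(2/3) = 0.3533 — low.
Try y = 0.856 m: A R^(2/3) = 0.4398 — close enough.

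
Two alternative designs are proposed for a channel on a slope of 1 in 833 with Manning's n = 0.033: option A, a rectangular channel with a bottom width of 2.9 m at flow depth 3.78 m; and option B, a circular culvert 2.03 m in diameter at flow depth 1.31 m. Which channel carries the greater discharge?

Channel A: Flow area A = b·y = 2.9 × 3.78 = 10.96 m². Wetted perimeter P = b + 2y = 2.9 + 2×3.78 = 10.46 m. Hydraulic radius R = A/P = 10.96/10.46 = 1.048 m. Q_A = (1/0.033)·10.96·1.048^(2/3)·√0.0012 = 11.87 m³/s.
Channel B: For a circular section of diameter D = 2.03 m at depth y = 1.31 m, the central angle is θ = 2 arccos(1 − 2y/D) = 3.731 rad. Then A = (D²/8)(θ − sin θ) = 2.209 m² and P = Dθ/2 = 3.787 m. Hydraulic radius R = A/P = 2.209/3.787 = 0.5831 m. Q_B = (1/0.033)·2.209·0.5831^(2/3)·√0.0012 = 1.619 m³/s.
Q_A = 11.87 m³/s vs Q_B = 1.619 m³/s, so channel A carries more.

channel A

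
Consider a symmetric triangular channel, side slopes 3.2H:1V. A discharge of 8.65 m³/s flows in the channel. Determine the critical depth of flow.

y_c = 1.08 m

At critical depth, Q² T / (g A³) = 1, i.e. A³/T = Q²/g = 8.65²/9.81 = 7.627.
Try y = 0.909 m: A³/T = 3.178 — low.
Try y = 1.27 m: A³/T = 16.92 — high.
Try y = 1.08 m: A³/T = 7.523 — matches.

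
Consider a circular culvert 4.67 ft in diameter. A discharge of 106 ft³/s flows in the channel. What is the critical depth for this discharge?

At critical depth, Q² T / (g A³) = 1, i.e. A³/T = Q²/g = 106²/32.2 = 348.9.
At y = 3.47 ft: A³/T = 622.9 — too large.
At y = 2.56 ft: A³/T = 191.1 — too small.
At y = 3 ft: A³/T = 351.2 — matches.

y_c = 3 ft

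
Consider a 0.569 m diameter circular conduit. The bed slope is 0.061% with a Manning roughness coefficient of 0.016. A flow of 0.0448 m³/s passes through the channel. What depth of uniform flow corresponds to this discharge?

y_n = 0.257 m

Manning's equation rearranged: A R^(2/3) = nQ / (1·√S) = 0.016 × 0.0448 / (√0.00061) = 0.02902.
Trying y = 0.293 m: A R^(2/3) = 0.03641 — too large.
Trying y = 0.193 m: A R^(2/3) = 0.01717 — too small.
Trying y = 0.257 m: A R^(2/3) = 0.02905 — matches.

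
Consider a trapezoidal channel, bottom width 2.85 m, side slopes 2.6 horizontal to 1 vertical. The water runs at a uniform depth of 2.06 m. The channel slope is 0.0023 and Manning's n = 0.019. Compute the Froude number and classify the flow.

subcritical

With bottom width b = 2.85 m and side slope z = 2.6: A = (b + zy)y = (2.85 + 2.6×2.06)×2.06 = 16.9 m²; P = b + 2y√(1+z²) = 2.85 + 2×2.06×2.786 = 14.33 m.
Hydraulic radius R = A/P = 16.9/14.33 = 1.18 m.
V = (1/n) R^(2/3) √S = (1/0.019) × 1.18^(2/3) × √0.0023 = 2.818 m/s. Hydraulic depth D_h = A/T = 16.9/13.56 = 1.246 m.
Froude number Fr = V/√(g·D_h) = 2.818/√(9.81×1.246) = 0.806, which is less than 1, so the flow is subcritical.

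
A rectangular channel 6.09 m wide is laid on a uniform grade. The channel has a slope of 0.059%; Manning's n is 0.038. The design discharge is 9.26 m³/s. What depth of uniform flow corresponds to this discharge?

y_n = 2.07 m

Manning's equation rearranged: A R^(2/3) = nQ / (1·√S) = 0.038 × 9.26 / (√0.00059) = 14.49.
Try y = 2.36 m: A R^(2/3) = 17.38 — too large.
Try y = 1.55 m: A R^(2/3) = 9.61 — too small.
Try y = 2.07 m: A R^(2/3) = 14.49 — ≈ 14.49.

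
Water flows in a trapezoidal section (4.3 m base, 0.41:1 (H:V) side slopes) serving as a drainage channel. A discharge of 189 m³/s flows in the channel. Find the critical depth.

At critical depth, Q² T / (g A³) = 1, i.e. A³/T = Q²/g = 189²/9.81 = 3641.
At y = 5.82 m: A³/T = 6495 — too large.
At y = 3.68 m: A³/T = 1335 — too small.
At y = 4.94 m: A³/T = 3654 — close enough.

y_c = 4.94 m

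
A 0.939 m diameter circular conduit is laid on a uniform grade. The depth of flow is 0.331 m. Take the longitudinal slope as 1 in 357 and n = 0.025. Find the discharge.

Q = 0.149 m³/s

For a circular section of diameter D = 0.939 m at depth y = 0.331 m, the central angle is θ = 2 arccos(1 − 2y/D) = 2.543 rad. Then A = (D²/8)(θ − sin θ) = 0.2181 m² and P = Dθ/2 = 1.194 m.
Hydraulic radius R = A/P = 0.2181/1.194 = 0.1827 m.
Manning's equation: Q = (1/n) A R^(2/3) S^(1/2) = (1/0.025) × 0.2181 × 0.1827^(2/3) × 0.002801^(1/2) = 0.149 m³/s.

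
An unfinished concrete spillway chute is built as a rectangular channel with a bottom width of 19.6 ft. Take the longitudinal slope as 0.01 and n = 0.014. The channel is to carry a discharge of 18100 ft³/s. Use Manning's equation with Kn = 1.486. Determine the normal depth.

Manning's equation rearranged: A R^(2/3) = nQ / (1.486·√S) = 0.014 × 18100 / (1.486 × √0.01) = 1705.
Try y = 25.8 ft: A R^(2/3) = 1868 — high.
Try y = 23.9 ft: A R^(2/3) = 1706 — ≈ 1705.

y_n = 23.9 ft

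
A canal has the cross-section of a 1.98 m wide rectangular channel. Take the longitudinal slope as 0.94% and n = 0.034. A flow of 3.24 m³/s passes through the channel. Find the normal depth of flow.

y_n = 0.935 m

Manning's equation rearranged: A R^(2/3) = nQ / (1·√S) = 0.034 × 3.24 / (√0.0094) = 1.136.
Trying y = 0.685 m: A R^(2/3) = 0.7423 — short.
Trying y = 1.04 m: A R^(2/3) = 1.31 — over.
Trying y = 0.935 m: A R^(2/3) = 1.136 — close enough.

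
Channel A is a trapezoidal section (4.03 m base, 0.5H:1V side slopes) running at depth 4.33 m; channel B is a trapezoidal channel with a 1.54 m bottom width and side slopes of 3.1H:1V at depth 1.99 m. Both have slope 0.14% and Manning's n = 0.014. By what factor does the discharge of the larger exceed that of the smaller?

Channel A: With bottom width b = 4.03 m and side slope z = 0.5: A = (b + zy)y = (4.03 + 0.5×4.33)×4.33 = 26.82 m²; P = b + 2y√(1+z²) = 4.03 + 2×4.33×1.118 = 13.71 m. Hydraulic radius R = A/P = 26.82/13.71 = 1.956 m. Q_A = (1/0.014)·26.82·1.956^(2/3)·√0.0014 = 112.1 m³/s.
Channel B: With bottom width b = 1.54 m and side slope z = 3.1: A = (b + zy)y = (1.54 + 3.1×1.99)×1.99 = 15.34 m²; P = b + 2y√(1+z²) = 1.54 + 2×1.99×3.257 = 14.5 m. Hydraulic radius R = A/P = 15.34/14.5 = 1.058 m. Q_B = (1/0.014)·15.34·1.058^(2/3)·√0.0014 = 42.56 m³/s.
The larger discharge is 112.1 m³/s and the smaller is 42.56 m³/s; the ratio is 2.63.

2.63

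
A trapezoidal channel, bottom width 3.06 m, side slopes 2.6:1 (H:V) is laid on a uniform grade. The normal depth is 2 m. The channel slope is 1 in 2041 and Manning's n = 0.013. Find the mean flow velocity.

With bottom width b = 3.06 m and side slope z = 2.6: A = (b + zy)y = (3.06 + 2.6×2)×2 = 16.52 m²; P = b + 2y√(1+z²) = 3.06 + 2×2×2.786 = 14.2 m.
Hydraulic radius R = A/P = 16.52/14.2 = 1.163 m.
From Manning's equation, V = (1/n) R^(2/3) S^(1/2) = (1/0.013) × 1.163^(2/3) × 0.00049^(1/2) = 1.88 m/s.

V = 1.88 m/s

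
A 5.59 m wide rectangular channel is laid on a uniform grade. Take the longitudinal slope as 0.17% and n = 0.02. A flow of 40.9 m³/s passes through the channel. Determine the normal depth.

y_n = 2.83 m

Manning's equation rearranged: A R^(2/3) = nQ / (1·√S) = 0.02 × 40.9 / (√0.0017) = 19.84.
At y = 3.39 m: A R^(2/3) = 25.18 — high.
At y = 1.94 m: A R^(2/3) = 11.87 — low.
At y = 2.83 m: A R^(2/3) = 19.86 — matches.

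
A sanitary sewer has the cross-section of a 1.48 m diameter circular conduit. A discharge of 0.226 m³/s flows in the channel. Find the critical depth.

y_c = 0.237 m

At critical depth, Q² T / (g A³) = 1, i.e. A³/T = Q²/g = 0.226²/9.81 = 0.005207.
Trying y = 0.198 m: A³/T = 0.002554 — low.
Trying y = 0.259 m: A³/T = 0.007351 — high.
Trying y = 0.237 m: A³/T = 0.005185 — close enough.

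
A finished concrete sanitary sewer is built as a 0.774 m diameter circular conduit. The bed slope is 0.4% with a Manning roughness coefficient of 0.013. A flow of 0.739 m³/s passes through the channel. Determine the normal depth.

Manning's equation rearranged: A R^(2/3) = nQ / (1·√S) = 0.013 × 0.739 / (√0.004) = 0.1519.
Trying y = 0.683 m: A R^(2/3) = 0.1662 — over.
Trying y = 0.525 m: A R^(2/3) = 0.1264 — short.
Trying y = 0.611 m: A R^(2/3) = 0.1518 — close enough.

y_n = 0.611 m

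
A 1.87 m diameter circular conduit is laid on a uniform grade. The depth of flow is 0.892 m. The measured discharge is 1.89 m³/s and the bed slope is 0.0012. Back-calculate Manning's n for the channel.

For a circular section of diameter D = 1.87 m at depth y = 0.892 m, the central angle is θ = 2 arccos(1 − 2y/D) = 3.05 rad. Then A = (D²/8)(θ − sin θ) = 1.293 m² and P = Dθ/2 = 2.851 m.
Hydraulic radius R = A/P = 1.293/2.851 = 0.4534 m.
Rearranging Manning's equation: n = (1/Q) A R^(2/3) S^(1/2) = (1/1.89) × 1.293 × 0.4534^(2/3) × √0.0012 = 0.014.

n = 0.014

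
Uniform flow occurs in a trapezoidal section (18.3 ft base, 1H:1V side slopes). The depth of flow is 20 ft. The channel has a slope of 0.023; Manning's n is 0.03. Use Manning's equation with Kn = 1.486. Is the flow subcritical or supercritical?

supercritical

With bottom width b = 18.3 ft and side slope z = 1: A = (b + zy)y = (18.3 + 1×20)×20 = 766 ft²; P = b + 2y√(1+z²) = 18.3 + 2×20×1.414 = 74.87 ft.
Hydraulic radius R = A/P = 766/74.87 = 10.23 ft.
V = (1.486/n) R^(2/3) √S = (1.486/0.03) × 10.23^(2/3) × √0.023 = 35.4 ft/s. Hydraulic depth D_h = A/T = 766/58.3 = 13.14 ft.
Froude number Fr = V/√(g·D_h) = 35.4/√(32.2×13.14) = 1.72, which is greater than 1, so the flow is supercritical.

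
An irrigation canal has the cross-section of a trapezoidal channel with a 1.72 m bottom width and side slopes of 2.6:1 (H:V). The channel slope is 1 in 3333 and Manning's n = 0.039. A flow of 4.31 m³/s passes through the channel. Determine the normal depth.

Manning's equation rearranged: A R^(2/3) = nQ / (1·√S) = 0.039 × 4.31 / (√0.0003) = 9.704.
At y = 1.94 m: A R^(2/3) = 13.53 — over.
At y = 1.51 m: A R^(2/3) = 7.598 — short.
At y = 1.68 m: A R^(2/3) = 9.697 — matches.

y_n = 1.68 m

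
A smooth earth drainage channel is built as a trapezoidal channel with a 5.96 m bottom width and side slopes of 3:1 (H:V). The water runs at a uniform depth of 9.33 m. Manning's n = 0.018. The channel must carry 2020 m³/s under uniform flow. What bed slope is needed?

S = 0.00159

With bottom width b = 5.96 m and side slope z = 3: A = (b + zy)y = (5.96 + 3×9.33)×9.33 = 316.8 m²; P = b + 2y√(1+z²) = 5.96 + 2×9.33×3.162 = 64.97 m.
Hydraulic radius R = A/P = 316.8/64.97 = 4.876 m.
From Manning's equation, S = [nQ / (1 A R^(2/3))]² = [0.018 × 2020 / (1 × 316.8 × 4.876^(2/3))]² = 0.00159.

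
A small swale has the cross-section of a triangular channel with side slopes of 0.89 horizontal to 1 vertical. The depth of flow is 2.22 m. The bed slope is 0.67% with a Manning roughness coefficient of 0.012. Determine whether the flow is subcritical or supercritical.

For a triangular section with side slope z = 0.89: A = zy² = 0.89×2.22² = 4.386 m²; P = 2y√(1+z²) = 2×2.22×1.339 = 5.944 m.
Hydraulic radius R = A/P = 4.386/5.944 = 0.738 m.
V = (1/n) R^(2/3) √S = (1/0.012) × 0.738^(2/3) × √0.0067 = 5.57 m/s. Hydraulic depth D_h = A/T = 4.386/3.952 = 1.11 m.
Froude number Fr = V/√(g·D_h) = 5.57/√(9.81×1.11) = 1.69, which is greater than 1, so the flow is supercritical.

supercritical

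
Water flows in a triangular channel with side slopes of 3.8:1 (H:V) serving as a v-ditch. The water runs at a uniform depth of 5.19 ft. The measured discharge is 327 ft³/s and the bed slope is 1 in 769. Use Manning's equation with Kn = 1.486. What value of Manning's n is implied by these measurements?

n = 0.031

For a triangular section with side slope z = 3.8: A = zy² = 3.8×5.19² = 102.4 ft²; P = 2y√(1+z²) = 2×5.19×3.929 = 40.79 ft.
Hydraulic radius R = A/P = 102.4/40.79 = 2.51 ft.
Rearranging Manning's equation: n = (1.486/Q) A R^(2/3) S^(1/2) = (1.486/327) × 102.4 × 2.51^(2/3) × √0.0013 = 0.031.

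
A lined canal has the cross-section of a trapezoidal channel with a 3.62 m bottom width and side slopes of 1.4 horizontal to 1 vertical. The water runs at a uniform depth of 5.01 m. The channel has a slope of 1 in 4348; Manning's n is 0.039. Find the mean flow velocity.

V = 0.727 m/s

With bottom width b = 3.62 m and side slope z = 1.4: A = (b + zy)y = (3.62 + 1.4×5.01)×5.01 = 53.28 m²; P = b + 2y√(1+z²) = 3.62 + 2×5.01×1.72 = 20.86 m.
Hydraulic radius R = A/P = 53.28/20.86 = 2.554 m.
From Manning's equation, V = (1/n) R^(2/3) S^(1/2) = (1/0.039) × 2.554^(2/3) × 0.00023^(1/2) = 0.727 m/s.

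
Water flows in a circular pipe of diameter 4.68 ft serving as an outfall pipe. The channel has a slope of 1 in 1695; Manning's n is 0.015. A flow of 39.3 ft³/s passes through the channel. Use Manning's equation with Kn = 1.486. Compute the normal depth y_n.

y_n = 3.33 ft

Manning's equation rearranged: A R^(2/3) = nQ / (1.486·√S) = 0.015 × 39.3 / (1.486 × √0.00059) = 16.33.
Trying y = 3.88 ft: A R^(2/3) = 19.29 — too large.
Trying y = 3.33 ft: A R^(2/3) = 16.33 — close enough.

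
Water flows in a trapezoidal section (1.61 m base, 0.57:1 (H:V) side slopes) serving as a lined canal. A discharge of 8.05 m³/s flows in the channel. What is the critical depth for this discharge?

At critical depth, Q² T / (g A³) = 1, i.e. A³/T = Q²/g = 8.05²/9.81 = 6.606.
At y = 1.33 m: A³/T = 9.994 — over.
At y = 0.988 m: A³/T = 3.617 — short.
At y = 1.18 m: A³/T = 6.612 — ≈ 6.606.

y_c = 1.18 m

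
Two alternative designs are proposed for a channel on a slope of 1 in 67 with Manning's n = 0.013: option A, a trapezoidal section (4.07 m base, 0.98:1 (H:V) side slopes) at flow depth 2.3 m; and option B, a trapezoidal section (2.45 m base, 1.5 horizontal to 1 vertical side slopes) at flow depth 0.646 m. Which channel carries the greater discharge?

Channel A: With bottom width b = 4.07 m and side slope z = 0.98: A = (b + zy)y = (4.07 + 0.98×2.3)×2.3 = 14.55 m²; P = b + 2y√(1+z²) = 4.07 + 2×2.3×1.4 = 10.51 m. Hydraulic radius R = A/P = 14.55/10.51 = 1.384 m. Q_A = (1/0.013)·14.55·1.384^(2/3)·√0.01493 = 169.7 m³/s.
Channel B: With bottom width b = 2.45 m and side slope z = 1.5: A = (b + zy)y = (2.45 + 1.5×0.646)×0.646 = 2.209 m²; P = b + 2y√(1+z²) = 2.45 + 2×0.646×1.803 = 4.779 m. Hydraulic radius R = A/P = 2.209/4.779 = 0.4621 m. Q_B = (1/0.013)·2.209·0.4621^(2/3)·√0.01493 = 12.41 m³/s.
Q_A = 169.7 m³/s vs Q_B = 12.41 m³/s, so channel A carries more.

channel A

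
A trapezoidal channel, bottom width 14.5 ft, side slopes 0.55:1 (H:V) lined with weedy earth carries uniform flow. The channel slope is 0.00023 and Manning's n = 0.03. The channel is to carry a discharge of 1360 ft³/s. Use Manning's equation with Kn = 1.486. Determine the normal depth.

y_n = 18.4 ft

Manning's equation rearranged: A R^(2/3) = nQ / (1.486·√S) = 0.03 × 1360 / (1.486 × √0.00023) = 1810.
Try y = 21.6 ft: A R^(2/3) = 2453 — over.
Try y = 14.7 ft: A R^(2/3) = 1204 — short.
Try y = 18.4 ft: A R^(2/3) = 1815 — ≈ 1810.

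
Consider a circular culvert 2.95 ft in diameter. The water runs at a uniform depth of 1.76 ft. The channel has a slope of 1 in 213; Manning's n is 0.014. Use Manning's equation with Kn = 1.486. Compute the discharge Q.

For a circular section of diameter D = 2.95 ft at depth y = 1.76 ft, the central angle is θ = 2 arccos(1 − 2y/D) = 3.53 rad. Then A = (D²/8)(θ − sin θ) = 4.253 ft² and P = Dθ/2 = 5.207 ft.
Hydraulic radius R = A/P = 4.253/5.207 = 0.8167 ft.
Manning's equation: Q = (1.486/n) A R^(2/3) S^(1/2) = (1.486/0.014) × 4.253 × 0.8167^(2/3) × 0.004695^(1/2) = 27 ft³/s.

Q = 27 ft³/s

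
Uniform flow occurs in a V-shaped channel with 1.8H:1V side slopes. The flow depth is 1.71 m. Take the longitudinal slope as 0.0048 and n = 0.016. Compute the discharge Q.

For a triangular section with side slope z = 1.8: A = zy² = 1.8×1.71² = 5.263 m²; P = 2y√(1+z²) = 2×1.71×2.059 = 7.042 m.
Hydraulic radius R = A/P = 5.263/7.042 = 0.7474 m.
Manning's equation: Q = (1/n) A R^(2/3) S^(1/2) = (1/0.016) × 5.263 × 0.7474^(2/3) × 0.0048^(1/2) = 18.8 m³/s.

Q = 18.8 m³/s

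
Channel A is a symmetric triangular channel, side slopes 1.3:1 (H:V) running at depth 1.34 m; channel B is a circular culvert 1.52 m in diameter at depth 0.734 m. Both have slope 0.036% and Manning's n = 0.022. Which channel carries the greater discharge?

Channel A: For a triangular section with side slope z = 1.3: A = zy² = 1.3×1.34² = 2.334 m²; P = 2y√(1+z²) = 2×1.34×1.64 = 4.396 m. Hydraulic radius R = A/P = 2.334/4.396 = 0.5311 m. Q_A = (1/0.022)·2.334·0.5311^(2/3)·√0.00036 = 1.32 m³/s.
Channel B: For a circular section of diameter D = 1.52 m at depth y = 0.734 m, the central angle is θ = 2 arccos(1 − 2y/D) = 3.073 rad. Then A = (D²/8)(θ − sin θ) = 0.8678 m² and P = Dθ/2 = 2.336 m. Hydraulic radius R = A/P = 0.8678/2.336 = 0.3715 m. Q_B = (1/0.022)·0.8678·0.3715^(2/3)·√0.00036 = 0.3868 m³/s.
Q_A = 1.32 m³/s vs Q_B = 0.3868 m³/s, so channel A carries more.

channel A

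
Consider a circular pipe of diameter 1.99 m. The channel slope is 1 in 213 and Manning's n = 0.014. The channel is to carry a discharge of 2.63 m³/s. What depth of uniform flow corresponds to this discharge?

Manning's equation rearranged: A R^(2/3) = nQ / (1·√S) = 0.014 × 2.63 / (√0.004695) = 0.5374.
At y = 0.624 m: A R^(2/3) = 0.4165 — low.
At y = 0.836 m: A R^(2/3) = 0.7194 — high.
At y = 0.714 m: A R^(2/3) = 0.538 — matches.

y_n = 0.714 m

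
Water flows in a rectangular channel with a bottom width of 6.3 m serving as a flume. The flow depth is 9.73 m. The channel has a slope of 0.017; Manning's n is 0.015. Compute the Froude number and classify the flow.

Flow area A = b·y = 6.3 × 9.73 = 61.3 m². Wetted perimeter P = b + 2y = 6.3 + 2×9.73 = 25.76 m.
Hydraulic radius R = A/P = 61.3/25.76 = 2.38 m.
V = (1/n) R^(2/3) √S = (1/0.015) × 2.38^(2/3) × √0.017 = 15.49 m/s. Hydraulic depth D_h = A/T = 61.3/6.3 = 9.73 m.
Froude number Fr = V/√(g·D_h) = 15.49/√(9.81×9.73) = 1.59, which is greater than 1, so the flow is supercritical.

supercritical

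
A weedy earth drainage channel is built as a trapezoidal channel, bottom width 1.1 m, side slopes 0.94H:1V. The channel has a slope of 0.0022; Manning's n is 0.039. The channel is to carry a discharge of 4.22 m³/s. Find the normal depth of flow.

Manning's equation rearranged: A R^(2/3) = nQ / (1·√S) = 0.039 × 4.22 / (√0.0022) = 3.509.
At y = 1.87 m: A R^(2/3) = 4.823 — too large.
At y = 1.42 m: A R^(2/3) = 2.704 — too small.
At y = 1.61 m: A R^(2/3) = 3.511 — ≈ 3.509.

y_n = 1.61 m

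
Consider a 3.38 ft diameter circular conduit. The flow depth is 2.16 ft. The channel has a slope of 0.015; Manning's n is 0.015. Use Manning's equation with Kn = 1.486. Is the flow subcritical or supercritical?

For a circular section of diameter D = 3.38 ft at depth y = 2.16 ft, the central angle is θ = 2 arccos(1 − 2y/D) = 3.705 rad. Then A = (D²/8)(θ − sin θ) = 6.054 ft² and P = Dθ/2 = 6.262 ft.
Hydraulic radius R = A/P = 6.054/6.262 = 0.9668 ft.
V = (1.486/n) R^(2/3) √S = (1.486/0.015) × 0.9668^(2/3) × √0.015 = 11.86 ft/s. Hydraulic depth D_h = A/T = 6.054/3.247 = 1.865 ft.
Froude number Fr = V/√(g·D_h) = 11.86/√(32.2×1.865) = 1.53, which is greater than 1, so the flow is supercritical.

supercritical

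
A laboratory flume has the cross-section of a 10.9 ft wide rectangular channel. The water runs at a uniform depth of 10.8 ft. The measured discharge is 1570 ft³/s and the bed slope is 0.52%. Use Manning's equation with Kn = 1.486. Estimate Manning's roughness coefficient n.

n = 0.019

Flow area A = b·y = 10.9 × 10.8 = 117.7 ft². Wetted perimeter P = b + 2y = 10.9 + 2×10.8 = 32.5 ft.
Hydraulic radius R = A/P = 117.7/32.5 = 3.622 ft.
Rearranging Manning's equation: n = (1.486/Q) A R^(2/3) S^(1/2) = (1.486/1570) × 117.7 × 3.622^(2/3) × √0.0052 = 0.019.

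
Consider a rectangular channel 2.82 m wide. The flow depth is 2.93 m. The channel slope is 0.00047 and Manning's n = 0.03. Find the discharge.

Flow area A = b·y = 2.82 × 2.93 = 8.263 m². Wetted perimeter P = b + 2y = 2.82 + 2×2.93 = 8.68 m.
Hydraulic radius R = A/P = 8.263/8.68 = 0.9519 m.
Manning's equation: Q = (1/n) A R^(2/3) S^(1/2) = (1/0.03) × 8.263 × 0.9519^(2/3) × 0.00047^(1/2) = 5.78 m³/s.

Q = 5.78 m³/s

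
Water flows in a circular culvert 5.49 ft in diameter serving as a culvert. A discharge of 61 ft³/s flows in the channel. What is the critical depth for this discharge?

At critical depth, Q² T / (g A³) = 1, i.e. A³/T = Q²/g = 61²/32.2 = 115.6.
At y = 2.44 ft: A³/T = 192.5 — too large.
At y = 2.14 ft: A³/T = 116.4 — close enough.

y_c = 2.14 ft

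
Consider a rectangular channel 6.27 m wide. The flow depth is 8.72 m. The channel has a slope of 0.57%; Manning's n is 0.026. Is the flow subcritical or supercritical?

Flow area A = b·y = 6.27 × 8.72 = 54.67 m². Wetted perimeter P = b + 2y = 6.27 + 2×8.72 = 23.71 m.
Hydraulic radius R = A/P = 54.67/23.71 = 2.306 m.
V = (1/n) R^(2/3) √S = (1/0.026) × 2.306^(2/3) × √0.0057 = 5.068 m/s. Hydraulic depth D_h = A/T = 54.67/6.27 = 8.72 m.
Froude number Fr = V/√(g·D_h) = 5.068/√(9.81×8.72) = 0.548, which is less than 1, so the flow is subcritical.

subcritical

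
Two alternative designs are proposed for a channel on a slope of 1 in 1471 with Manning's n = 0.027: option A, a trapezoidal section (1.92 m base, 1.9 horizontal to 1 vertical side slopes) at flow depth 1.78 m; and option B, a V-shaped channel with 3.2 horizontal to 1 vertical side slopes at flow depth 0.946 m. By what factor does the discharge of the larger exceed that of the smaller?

Channel A: With bottom width b = 1.92 m and side slope z = 1.9: A = (b + zy)y = (1.92 + 1.9×1.78)×1.78 = 9.438 m²; P = b + 2y√(1+z²) = 1.92 + 2×1.78×2.147 = 9.564 m. Hydraulic radius R = A/P = 9.438/9.564 = 0.9868 m. Q_A = (1/0.027)·9.438·0.9868^(2/3)·√0.0006798 = 9.033 m³/s.
Channel B: For a triangular section with side slope z = 3.2: A = zy² = 3.2×0.946² = 2.864 m²; P = 2y√(1+z²) = 2×0.946×3.353 = 6.343 m. Hydraulic radius R = A/P = 2.864/6.343 = 0.4515 m. Q_B = (1/0.027)·2.864·0.4515^(2/3)·√0.0006798 = 1.627 m³/s.
The larger discharge is 9.033 m³/s and the smaller is 1.627 m³/s; the ratio is 5.55.

5.55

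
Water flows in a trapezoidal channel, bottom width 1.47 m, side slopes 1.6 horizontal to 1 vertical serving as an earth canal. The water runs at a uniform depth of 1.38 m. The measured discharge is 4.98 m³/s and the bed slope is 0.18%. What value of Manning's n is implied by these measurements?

With bottom width b = 1.47 m and side slope z = 1.6: A = (b + zy)y = (1.47 + 1.6×1.38)×1.38 = 5.076 m²; P = b + 2y√(1+z²) = 1.47 + 2×1.38×1.887 = 6.678 m.
Hydraulic radius R = A/P = 5.076/6.678 = 0.7601 m.
Rearranging Manning's equation: n = (1/Q) A R^(2/3) S^(1/2) = (1/4.98) × 5.076 × 0.7601^(2/3) × √0.0018 = 0.036.

n = 0.036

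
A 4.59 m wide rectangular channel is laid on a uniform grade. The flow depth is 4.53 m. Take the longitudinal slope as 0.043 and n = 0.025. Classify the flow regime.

Flow area A = b·y = 4.59 × 4.53 = 20.79 m². Wetted perimeter P = b + 2y = 4.59 + 2×4.53 = 13.65 m.
Hydraulic radius R = A/P = 20.79/13.65 = 1.523 m.
V = (1/n) R^(2/3) √S = (1/0.025) × 1.523^(2/3) × √0.043 = 10.98 m/s. Hydraulic depth D_h = A/T = 20.79/4.59 = 4.53 m.
Froude number Fr = V/√(g·D_h) = 10.98/√(9.81×4.53) = 1.65, which is greater than 1, so the flow is supercritical.

supercritical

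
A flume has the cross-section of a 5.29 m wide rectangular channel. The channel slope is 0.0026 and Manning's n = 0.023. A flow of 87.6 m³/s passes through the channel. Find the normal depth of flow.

Manning's equation rearranged: A R^(2/3) = nQ / (1·√S) = 0.023 × 87.6 / (√0.0026) = 39.51.
Trying y = 4.09 m: A R^(2/3) = 29.67 — too small.
Trying y = 6.22 m: A R^(2/3) = 49.69 — too large.
Trying y = 5.15 m: A R^(2/3) = 39.53 — matches.

y_n = 5.15 m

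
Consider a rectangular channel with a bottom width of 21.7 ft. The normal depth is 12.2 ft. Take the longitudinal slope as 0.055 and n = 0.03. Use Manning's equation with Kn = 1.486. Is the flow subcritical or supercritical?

Flow area A = b·y = 21.7 × 12.2 = 264.7 ft². Wetted perimeter P = b + 2y = 21.7 + 2×12.2 = 46.1 ft.
Hydraulic radius R = A/P = 264.7/46.1 = 5.743 ft.
V = (1.486/n) R^(2/3) √S = (1.486/0.03) × 5.743^(2/3) × √0.055 = 37.25 ft/s. Hydraulic depth D_h = A/T = 264.7/21.7 = 12.2 ft.
Froude number Fr = V/√(g·D_h) = 37.25/√(32.2×12.2) = 1.88, which is greater than 1, so the flow is supercritical.

supercritical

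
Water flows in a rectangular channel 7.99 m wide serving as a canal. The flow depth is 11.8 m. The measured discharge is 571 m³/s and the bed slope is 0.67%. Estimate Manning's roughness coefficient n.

n = 0.028

Flow area A = b·y = 7.99 × 11.8 = 94.28 m². Wetted perimeter P = b + 2y = 7.99 + 2×11.8 = 31.59 m.
Hydraulic radius R = A/P = 94.28/31.59 = 2.985 m.
Rearranging Manning's equation: n = (1/Q) A R^(2/3) S^(1/2) = (1/571) × 94.28 × 2.985^(2/3) × √0.0067 = 0.028.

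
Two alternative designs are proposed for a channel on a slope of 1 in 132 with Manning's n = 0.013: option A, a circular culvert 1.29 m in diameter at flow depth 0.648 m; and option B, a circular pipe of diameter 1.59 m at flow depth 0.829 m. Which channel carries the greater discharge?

Channel A: For a circular section of diameter D = 1.29 m at depth y = 0.648 m, the central angle is θ = 2 arccos(1 − 2y/D) = 3.151 rad. Then A = (D²/8)(θ − sin θ) = 0.6574 m² and P = Dθ/2 = 2.032 m. Hydraulic radius R = A/P = 0.6574/2.032 = 0.3235 m. Q_A = (1/0.013)·0.6574·0.3235^(2/3)·√0.007576 = 2.074 m³/s.
Channel B: For a circular section of diameter D = 1.59 m at depth y = 0.829 m, the central angle is θ = 2 arccos(1 − 2y/D) = 3.227 rad. Then A = (D²/8)(θ − sin θ) = 1.047 m² and P = Dθ/2 = 2.566 m. Hydraulic radius R = A/P = 1.047/2.566 = 0.408 m. Q_B = (1/0.013)·1.047·0.408^(2/3)·√0.007576 = 3.856 m³/s.
Q_A = 2.074 m³/s vs Q_B = 3.856 m³/s, so channel B carries more.

channel B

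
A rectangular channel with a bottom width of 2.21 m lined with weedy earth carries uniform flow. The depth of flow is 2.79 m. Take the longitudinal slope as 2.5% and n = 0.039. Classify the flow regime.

Flow area A = b·y = 2.21 × 2.79 = 6.166 m². Wetted perimeter P = b + 2y = 2.21 + 2×2.79 = 7.79 m.
Hydraulic radius R = A/P = 6.166/7.79 = 0.7915 m.
V = (1/n) R^(2/3) √S = (1/0.039) × 0.7915^(2/3) × √0.025 = 3.469 m/s. Hydraulic depth D_h = A/T = 6.166/2.21 = 2.79 m.
Froude number Fr = V/√(g·D_h) = 3.469/√(9.81×2.79) = 0.663, which is less than 1, so the flow is subcritical.

subcritical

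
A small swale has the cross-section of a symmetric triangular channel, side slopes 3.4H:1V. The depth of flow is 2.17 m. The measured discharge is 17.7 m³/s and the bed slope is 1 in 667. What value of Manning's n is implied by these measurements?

n = 0.036

For a triangular section with side slope z = 3.4: A = zy² = 3.4×2.17² = 16.01 m²; P = 2y√(1+z²) = 2×2.17×3.544 = 15.38 m.
Hydraulic radius R = A/P = 16.01/15.38 = 1.041 m.
Rearranging Manning's equation: n = (1/Q) A R^(2/3) S^(1/2) = (1/17.7) × 16.01 × 1.041^(2/3) × √0.001499 = 0.036.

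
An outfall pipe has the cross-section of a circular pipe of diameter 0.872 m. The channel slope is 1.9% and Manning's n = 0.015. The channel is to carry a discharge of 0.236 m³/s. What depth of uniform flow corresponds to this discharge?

Manning's equation rearranged: A R^(2/3) = nQ / (1·√S) = 0.015 × 0.236 / (√0.019) = 0.02568.
At y = 0.156 m: A R^(2/3) = 0.0151 — low.
At y = 0.203 m: A R^(2/3) = 0.02571 — close enough.

y_n = 0.203 m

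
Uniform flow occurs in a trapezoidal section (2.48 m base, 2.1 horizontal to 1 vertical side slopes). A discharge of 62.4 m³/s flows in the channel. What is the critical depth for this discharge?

At critical depth, Q² T / (g A³) = 1, i.e. A³/T = Q²/g = 62.4²/9.81 = 396.9.
At y = 1.92 m: A³/T = 185.4 — low.
At y = 2.86 m: A³/T = 986.5 — high.
At y = 2.31 m: A³/T = 398.7 — matches.

y_c = 2.31 m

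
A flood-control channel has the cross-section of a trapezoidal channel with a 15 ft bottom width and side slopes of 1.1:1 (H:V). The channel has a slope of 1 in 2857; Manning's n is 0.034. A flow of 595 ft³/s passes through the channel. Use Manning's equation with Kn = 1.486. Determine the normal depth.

y_n = 9.28 ft

Manning's equation rearranged: A R^(2/3) = nQ / (1.486·√S) = 0.034 × 595 / (1.486 × √0.00035) = 727.7.
Trying y = 7.33 ft: A R^(2/3) = 467.2 — low.
Trying y = 9.28 ft: A R^(2/3) = 728.2 — matches.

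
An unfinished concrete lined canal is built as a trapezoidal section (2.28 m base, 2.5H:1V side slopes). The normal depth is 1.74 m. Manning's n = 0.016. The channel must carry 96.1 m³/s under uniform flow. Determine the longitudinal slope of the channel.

S = 0.018

With bottom width b = 2.28 m and side slope z = 2.5: A = (b + zy)y = (2.28 + 2.5×1.74)×1.74 = 11.54 m²; P = b + 2y√(1+z²) = 2.28 + 2×1.74×2.693 = 11.65 m.
Hydraulic radius R = A/P = 11.54/11.65 = 0.9902 m.
From Manning's equation, S = [nQ / (1 A R^(2/3))]² = [0.016 × 96.1 / (1 × 11.54 × 0.9902^(2/3))]² = 0.018.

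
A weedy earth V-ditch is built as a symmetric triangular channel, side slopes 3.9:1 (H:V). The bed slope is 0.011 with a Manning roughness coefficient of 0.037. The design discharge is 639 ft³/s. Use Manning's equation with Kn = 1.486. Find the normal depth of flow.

Manning's equation rearranged: A R^(2/3) = nQ / (1.486·√S) = 0.037 × 639 / (1.486 × √0.011) = 151.7.
At y = 3.97 ft: A R^(2/3) = 95.05 — low.
At y = 5.3 ft: A R^(2/3) = 205.4 — high.
At y = 4.73 ft: A R^(2/3) = 151.6 — matches.

y_n = 4.73 ft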